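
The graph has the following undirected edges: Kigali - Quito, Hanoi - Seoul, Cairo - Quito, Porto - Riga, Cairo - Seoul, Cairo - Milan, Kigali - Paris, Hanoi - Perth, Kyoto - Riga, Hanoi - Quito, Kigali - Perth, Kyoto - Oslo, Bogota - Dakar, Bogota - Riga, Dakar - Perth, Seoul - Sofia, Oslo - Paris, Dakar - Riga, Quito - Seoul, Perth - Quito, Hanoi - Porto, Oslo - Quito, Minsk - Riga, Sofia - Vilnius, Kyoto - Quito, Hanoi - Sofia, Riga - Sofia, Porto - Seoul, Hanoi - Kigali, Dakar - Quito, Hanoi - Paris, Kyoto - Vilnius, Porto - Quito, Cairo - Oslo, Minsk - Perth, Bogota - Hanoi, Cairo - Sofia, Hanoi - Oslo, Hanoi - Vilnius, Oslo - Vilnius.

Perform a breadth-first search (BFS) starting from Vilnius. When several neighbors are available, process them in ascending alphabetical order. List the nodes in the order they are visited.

Visit Vilnius; enqueue Hanoi, Kyoto, Oslo, Sofia → queue [Hanoi, Kyoto, Oslo, Sofia]
Visit Hanoi; enqueue Bogota, Kigali, Paris, Perth, Porto, Quito, Seoul → queue [Kyoto, Oslo, Sofia, Bogota, Kigali, Paris, Perth, Porto, Quito, Seoul]
Visit Kyoto; enqueue Riga → queue [Oslo, Sofia, Bogota, Kigali, Paris, Perth, Porto, Quito, Seoul, Riga]
Visit Oslo; enqueue Cairo → queue [Sofia, Bogota, Kigali, Paris, Perth, Porto, Quito, Seoul, Riga, Cairo]
Visit Sofia → queue [Bogota, Kigali, Paris, Perth, Porto, Quito, Seoul, Riga, Cairo]
Visit Bogota; enqueue Dakar → queue [Kigali, Paris, Perth, Porto, Quito, Seoul, Riga, Cairo, Dakar]
Visit Kigali → queue [Paris, Perth, Porto, Quito, Seoul, Riga, Cairo, Dakar]
Visit Paris → queue [Perth, Porto, Quito, Seoul, Riga, Cairo, Dakar]
Visit Perth; enqueue Minsk → queue [Porto, Quito, Seoul, Riga, Cairo, Dakar, Minsk]
Visit Porto → queue [Quito, Seoul, Riga, Cairo, Dakar, Minsk]
Visit Quito → queue [Seoul, Riga, Cairo, Dakar, Minsk]
Visit Seoul → queue [Riga, Cairo, Dakar, Minsk]
Visit Riga → queue [Cairo, Dakar, Minsk]
Visit Cairo; enqueue Milan → queue [Dakar, Minsk, Milan]
Visit Dakar → queue [Minsk, Milan]
Visit Minsk → queue [Milan]
Visit Milan → queue []

Vilnius, Hanoi, Kyoto, Oslo, Sofia, Bogota, Kigali, Paris, Perth, Porto, Quito, Seoul, Riga, Cairo, Dakar, Minsk, Milan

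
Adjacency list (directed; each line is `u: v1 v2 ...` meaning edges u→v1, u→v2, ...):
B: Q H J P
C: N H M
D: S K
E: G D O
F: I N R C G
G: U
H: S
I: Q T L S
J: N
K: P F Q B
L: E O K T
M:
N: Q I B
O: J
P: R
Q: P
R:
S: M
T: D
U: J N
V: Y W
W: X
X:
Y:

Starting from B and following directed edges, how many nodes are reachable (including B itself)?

20

BFS from B visits: B, Q, H, J, P, S, N, R, M, I, T, L, D, E, O, K, G, F, U, C
Reachable nodes: 20 of 24 total.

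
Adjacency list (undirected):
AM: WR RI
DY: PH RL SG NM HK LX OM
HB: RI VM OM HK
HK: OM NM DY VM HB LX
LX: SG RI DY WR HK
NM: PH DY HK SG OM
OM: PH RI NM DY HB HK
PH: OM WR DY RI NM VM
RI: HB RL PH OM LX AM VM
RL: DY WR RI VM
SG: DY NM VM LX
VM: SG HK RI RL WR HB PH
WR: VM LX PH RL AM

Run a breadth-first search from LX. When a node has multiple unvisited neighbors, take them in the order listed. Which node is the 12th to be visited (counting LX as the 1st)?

OM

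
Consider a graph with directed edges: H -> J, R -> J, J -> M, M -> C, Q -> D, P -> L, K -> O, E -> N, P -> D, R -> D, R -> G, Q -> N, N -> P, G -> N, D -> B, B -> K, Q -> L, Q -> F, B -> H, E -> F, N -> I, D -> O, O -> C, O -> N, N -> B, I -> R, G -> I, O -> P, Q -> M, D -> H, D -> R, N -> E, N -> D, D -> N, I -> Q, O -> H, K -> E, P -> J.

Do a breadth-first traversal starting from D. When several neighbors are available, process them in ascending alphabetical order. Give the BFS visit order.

Visit D; enqueue B, H, N, O, R → queue [B, H, N, O, R]
Visit B; enqueue K → queue [H, N, O, R, K]
Visit H; enqueue J → queue [N, O, R, K, J]
Visit N; enqueue E, I, P → queue [O, R, K, J, E, I, P]
Visit O; enqueue C → queue [R, K, J, E, I, P, C]
Visit R; enqueue G → queue [K, J, E, I, P, C, G]
Visit K → queue [J, E, I, P, C, G]
Visit J; enqueue M → queue [E, I, P, C, G, M]
Visit E; enqueue F → queue [I, P, C, G, M, F]
Visit I; enqueue Q → queue [P, C, G, M, F, Q]
Visit P; enqueue L → queue [C, G, M, F, Q, L]
Visit C → queue [G, M, F, Q, L]
Visit G → queue [M, F, Q, L]
Visit M → queue [F, Q, L]
Visit F → queue [Q, L]
Visit Q → queue [L]
Visit L → queue []

D → B → H → N → O → R → K → J → E → I → P → C → G → M → F → Q → L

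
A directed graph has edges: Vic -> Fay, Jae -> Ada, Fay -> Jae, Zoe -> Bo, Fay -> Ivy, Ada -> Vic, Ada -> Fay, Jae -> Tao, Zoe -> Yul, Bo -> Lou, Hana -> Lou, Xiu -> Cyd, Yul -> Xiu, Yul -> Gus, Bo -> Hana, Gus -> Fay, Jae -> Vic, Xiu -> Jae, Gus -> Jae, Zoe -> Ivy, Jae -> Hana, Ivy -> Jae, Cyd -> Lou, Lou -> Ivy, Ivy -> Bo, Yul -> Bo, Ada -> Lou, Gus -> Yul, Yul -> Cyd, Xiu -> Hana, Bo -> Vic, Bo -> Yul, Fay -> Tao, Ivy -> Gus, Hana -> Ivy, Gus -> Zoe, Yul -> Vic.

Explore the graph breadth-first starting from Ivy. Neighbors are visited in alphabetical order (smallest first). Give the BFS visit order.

Ivy -> Bo -> Gus -> Jae -> Hana -> Lou -> Vic -> Yul -> Fay -> Zoe -> Ada -> Tao -> Cyd -> Xiu

Visit Ivy; enqueue Bo, Gus, Jae → queue [Bo, Gus, Jae]
Visit Bo; enqueue Hana, Lou, Vic, Yul → queue [Gus, Jae, Hana, Lou, Vic, Yul]
Visit Gus; enqueue Fay, Zoe → queue [Jae, Hana, Lou, Vic, Yul, Fay, Zoe]
Visit Jae; enqueue Ada, Tao → queue [Hana, Lou, Vic, Yul, Fay, Zoe, Ada, Tao]
Visit Hana → queue [Lou, Vic, Yul, Fay, Zoe, Ada, Tao]
Visit Lou → queue [Vic, Yul, Fay, Zoe, Ada, Tao]
Visit Vic → queue [Yul, Fay, Zoe, Ada, Tao]
Visit Yul; enqueue Cyd, Xiu → queue [Fay, Zoe, Ada, Tao, Cyd, Xiu]
Visit Fay → queue [Zoe, Ada, Tao, Cyd, Xiu]
Visit Zoe → queue [Ada, Tao, Cyd, Xiu]
Visit Ada → queue [Tao, Cyd, Xiu]
Visit Tao → queue [Cyd, Xiu]
Visit Cyd → queue [Xiu]
Visit Xiu → queue []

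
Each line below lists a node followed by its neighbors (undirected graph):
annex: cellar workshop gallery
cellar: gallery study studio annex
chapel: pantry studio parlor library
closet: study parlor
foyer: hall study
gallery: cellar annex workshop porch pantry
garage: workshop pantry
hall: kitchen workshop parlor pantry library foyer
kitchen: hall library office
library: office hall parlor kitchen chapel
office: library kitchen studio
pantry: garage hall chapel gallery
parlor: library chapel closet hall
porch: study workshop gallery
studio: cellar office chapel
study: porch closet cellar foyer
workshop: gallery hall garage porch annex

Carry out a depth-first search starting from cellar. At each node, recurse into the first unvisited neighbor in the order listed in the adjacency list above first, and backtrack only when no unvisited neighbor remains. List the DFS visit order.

cellar gallery annex workshop hall kitchen library office studio chapel pantry garage parlor closet study porch foyer

Visit cellar
cellar → gallery
gallery → annex
annex → workshop
workshop → hall
hall → kitchen
kitchen → library
library → office
office → studio
studio → chapel
chapel → pantry
pantry → garage
chapel → parlor
parlor → closet
closet → study
study → porch
study → foyer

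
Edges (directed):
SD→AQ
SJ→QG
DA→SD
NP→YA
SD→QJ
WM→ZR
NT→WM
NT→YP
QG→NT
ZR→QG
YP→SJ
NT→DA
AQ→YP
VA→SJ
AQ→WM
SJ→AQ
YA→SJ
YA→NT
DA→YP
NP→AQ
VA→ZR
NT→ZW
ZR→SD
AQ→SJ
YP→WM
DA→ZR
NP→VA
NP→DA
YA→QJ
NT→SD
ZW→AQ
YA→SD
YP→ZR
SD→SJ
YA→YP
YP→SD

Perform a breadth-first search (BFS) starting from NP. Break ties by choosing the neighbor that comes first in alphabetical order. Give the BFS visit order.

NP, AQ, DA, VA, YA, SJ, WM, YP, SD, ZR, NT, QJ, QG, ZW

Visit NP; enqueue AQ, DA, VA, YA → queue [AQ, DA, VA, YA]
Visit AQ; enqueue SJ, WM, YP → queue [DA, VA, YA, SJ, WM, YP]
Visit DA; enqueue SD, ZR → queue [VA, YA, SJ, WM, YP, SD, ZR]
Visit VA → queue [YA, SJ, WM, YP, SD, ZR]
Visit YA; enqueue NT, QJ → queue [SJ, WM, YP, SD, ZR, NT, QJ]
Visit SJ; enqueue QG → queue [WM, YP, SD, ZR, NT, QJ, QG]
Visit WM → queue [YP, SD, ZR, NT, QJ, QG]
Visit YP → queue [SD, ZR, NT, QJ, QG]
Visit SD → queue [ZR, NT, QJ, QG]
Visit ZR → queue [NT, QJ, QG]
Visit NT; enqueue ZW → queue [QJ, QG, ZW]
Visit QJ → queue [QG, ZW]
Visit QG → queue [ZW]
Visit ZW → queue []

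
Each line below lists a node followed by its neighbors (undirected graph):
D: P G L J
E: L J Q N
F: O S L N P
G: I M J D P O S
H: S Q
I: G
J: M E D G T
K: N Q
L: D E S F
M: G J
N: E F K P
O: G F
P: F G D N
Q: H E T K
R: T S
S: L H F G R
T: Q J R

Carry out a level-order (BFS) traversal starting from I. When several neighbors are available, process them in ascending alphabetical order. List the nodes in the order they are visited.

Visit I; enqueue G → queue [G]
Visit G; enqueue D, J, M, O, P, S → queue [D, J, M, O, P, S]
Visit D; enqueue L → queue [J, M, O, P, S, L]
Visit J; enqueue E, T → queue [M, O, P, S, L, E, T]
Visit M → queue [O, P, S, L, E, T]
Visit O; enqueue F → queue [P, S, L, E, T, F]
Visit P; enqueue N → queue [S, L, E, T, F, N]
Visit S; enqueue H, R → queue [L, E, T, F, N, H, R]
Visit L → queue [E, T, F, N, H, R]
Visit E; enqueue Q → queue [T, F, N, H, R, Q]
Visit T → queue [F, N, H, R, Q]
Visit F → queue [N, H, R, Q]
Visit N; enqueue K → queue [H, R, Q, K]
Visit H → queue [R, Q, K]
Visit R → queue [Q, K]
Visit Q → queue [K]
Visit K → queue []

I, G, D, J, M, O, P, S, L, E, T, F, N, H, R, Q, K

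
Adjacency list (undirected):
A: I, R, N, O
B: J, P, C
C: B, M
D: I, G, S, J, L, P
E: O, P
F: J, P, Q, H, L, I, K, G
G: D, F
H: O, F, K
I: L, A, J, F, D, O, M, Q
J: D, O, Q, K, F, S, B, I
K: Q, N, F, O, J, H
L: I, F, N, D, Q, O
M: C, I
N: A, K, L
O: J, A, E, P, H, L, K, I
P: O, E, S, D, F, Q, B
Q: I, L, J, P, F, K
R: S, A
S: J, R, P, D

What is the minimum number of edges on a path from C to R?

4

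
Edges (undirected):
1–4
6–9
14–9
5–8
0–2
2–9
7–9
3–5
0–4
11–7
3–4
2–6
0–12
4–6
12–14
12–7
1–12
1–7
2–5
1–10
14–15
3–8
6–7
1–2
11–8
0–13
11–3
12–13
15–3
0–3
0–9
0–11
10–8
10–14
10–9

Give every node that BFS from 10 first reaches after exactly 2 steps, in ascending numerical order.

Level 0: 10
Level 1: 1, 8, 9, 14
Level 2: 0, 2, 3, 4, 5, 6, 7, 11, 12, 15
Level 3: 13

0, 2, 3, 4, 5, 6, 7, 11, 12, 15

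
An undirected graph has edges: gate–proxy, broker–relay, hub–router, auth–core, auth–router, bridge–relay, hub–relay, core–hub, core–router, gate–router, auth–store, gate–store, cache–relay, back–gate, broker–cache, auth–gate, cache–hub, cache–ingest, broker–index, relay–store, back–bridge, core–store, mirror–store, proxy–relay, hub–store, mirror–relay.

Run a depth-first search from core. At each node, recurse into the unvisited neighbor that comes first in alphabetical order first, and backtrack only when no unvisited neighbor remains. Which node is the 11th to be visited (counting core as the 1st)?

store

Visit core
core → auth
auth → gate
gate → back
back → bridge
bridge → relay
relay → broker
broker → cache
cache → hub
hub → router
hub → store
store → mirror
cache → ingest
broker → index
relay → proxy

Visit order: core, auth, gate, back, bridge, relay, broker, cache, hub, router, store, mirror, ingest, index, proxy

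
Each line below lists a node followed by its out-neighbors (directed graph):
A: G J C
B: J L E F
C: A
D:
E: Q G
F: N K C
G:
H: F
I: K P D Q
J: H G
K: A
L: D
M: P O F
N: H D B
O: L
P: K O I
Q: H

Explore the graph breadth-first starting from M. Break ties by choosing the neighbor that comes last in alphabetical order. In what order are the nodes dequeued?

M -> P -> O -> F -> K -> I -> L -> N -> C -> A -> Q -> D -> H -> B -> J -> G -> E

Visit M; enqueue P, O, F → queue [P, O, F]
Visit P; enqueue K, I → queue [O, F, K, I]
Visit O; enqueue L → queue [F, K, I, L]
Visit F; enqueue N, C → queue [K, I, L, N, C]
Visit K; enqueue A → queue [I, L, N, C, A]
Visit I; enqueue Q, D → queue [L, N, C, A, Q, D]
Visit L → queue [N, C, A, Q, D]
Visit N; enqueue H, B → queue [C, A, Q, D, H, B]
Visit C → queue [A, Q, D, H, B]
Visit A; enqueue J, G → queue [Q, D, H, B, J, G]
Visit Q → queue [D, H, B, J, G]
Visit D → queue [H, B, J, G]
Visit H → queue [B, J, G]
Visit B; enqueue E → queue [J, G, E]
Visit J → queue [G, E]
Visit G → queue [E]
Visit E → queue []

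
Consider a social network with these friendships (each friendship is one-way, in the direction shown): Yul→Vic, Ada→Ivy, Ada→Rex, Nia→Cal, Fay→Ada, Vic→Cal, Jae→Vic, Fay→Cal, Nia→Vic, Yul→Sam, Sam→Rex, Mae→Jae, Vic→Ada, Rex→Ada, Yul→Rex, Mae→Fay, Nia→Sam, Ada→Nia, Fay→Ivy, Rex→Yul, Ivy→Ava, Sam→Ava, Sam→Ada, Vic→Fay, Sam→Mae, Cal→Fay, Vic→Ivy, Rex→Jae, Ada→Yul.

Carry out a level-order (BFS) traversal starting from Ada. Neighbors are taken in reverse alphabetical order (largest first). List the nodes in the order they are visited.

Visit Ada; enqueue Yul, Rex, Nia, Ivy → queue [Yul, Rex, Nia, Ivy]
Visit Yul; enqueue Vic, Sam → queue [Rex, Nia, Ivy, Vic, Sam]
Visit Rex; enqueue Jae → queue [Nia, Ivy, Vic, Sam, Jae]
Visit Nia; enqueue Cal → queue [Ivy, Vic, Sam, Jae, Cal]
Visit Ivy; enqueue Ava → queue [Vic, Sam, Jae, Cal, Ava]
Visit Vic; enqueue Fay → queue [Sam, Jae, Cal, Ava, Fay]
Visit Sam; enqueue Mae → queue [Jae, Cal, Ava, Fay, Mae]
Visit Jae → queue [Cal, Ava, Fay, Mae]
Visit Cal → queue [Ava, Fay, Mae]
Visit Ava → queue [Fay, Mae]
Visit Fay → queue [Mae]
Visit Mae → queue []

Ada -> Yul -> Rex -> Nia -> Ivy -> Vic -> Sam -> Jae -> Cal -> Ava -> Fay -> Mae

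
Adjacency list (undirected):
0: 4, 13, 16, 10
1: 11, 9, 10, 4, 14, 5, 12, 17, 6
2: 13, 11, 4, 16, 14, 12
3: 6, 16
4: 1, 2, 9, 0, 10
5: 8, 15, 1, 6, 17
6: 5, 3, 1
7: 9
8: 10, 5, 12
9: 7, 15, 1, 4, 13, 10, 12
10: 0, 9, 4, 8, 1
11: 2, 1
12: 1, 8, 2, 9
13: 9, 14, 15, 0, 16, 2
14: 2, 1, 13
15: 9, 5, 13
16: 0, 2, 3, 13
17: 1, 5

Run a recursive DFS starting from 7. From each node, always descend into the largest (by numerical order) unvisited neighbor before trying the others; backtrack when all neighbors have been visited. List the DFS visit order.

7, 9, 15, 13, 16, 3, 6, 5, 17, 1, 14, 2, 12, 8, 10, 4, 0, 11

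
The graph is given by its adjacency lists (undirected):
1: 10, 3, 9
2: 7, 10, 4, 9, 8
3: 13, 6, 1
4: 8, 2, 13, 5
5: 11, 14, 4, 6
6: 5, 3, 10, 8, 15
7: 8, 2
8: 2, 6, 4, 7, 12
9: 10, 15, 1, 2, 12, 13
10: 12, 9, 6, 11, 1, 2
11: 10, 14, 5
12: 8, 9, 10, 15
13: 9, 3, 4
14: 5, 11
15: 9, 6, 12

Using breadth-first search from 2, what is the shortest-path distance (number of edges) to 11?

2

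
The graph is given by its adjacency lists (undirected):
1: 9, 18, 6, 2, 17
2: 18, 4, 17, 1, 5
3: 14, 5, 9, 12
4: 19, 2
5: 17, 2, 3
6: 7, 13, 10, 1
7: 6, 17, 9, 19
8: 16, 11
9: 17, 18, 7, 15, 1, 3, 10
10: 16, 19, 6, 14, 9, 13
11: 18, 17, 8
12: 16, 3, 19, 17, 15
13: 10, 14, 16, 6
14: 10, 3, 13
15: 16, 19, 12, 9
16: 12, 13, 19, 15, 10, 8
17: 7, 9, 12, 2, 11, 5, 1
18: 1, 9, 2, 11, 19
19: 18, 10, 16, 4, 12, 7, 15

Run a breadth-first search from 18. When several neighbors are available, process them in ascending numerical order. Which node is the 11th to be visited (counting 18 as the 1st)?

3

Visit 18; enqueue 1, 2, 9, 11, 19 → queue [1, 2, 9, 11, 19]
Visit 1; enqueue 6, 17 → queue [2, 9, 11, 19, 6, 17]
Visit 2; enqueue 4, 5 → queue [9, 11, 19, 6, 17, 4, 5]
Visit 9; enqueue 3, 7, 10, 15 → queue [11, 19, 6, 17, 4, 5, 3, 7, 10, 15]
Visit 11; enqueue 8 → queue [19, 6, 17, 4, 5, 3, 7, 10, 15, 8]
Visit 19; enqueue 12, 16 → queue [6, 17, 4, 5, 3, 7, 10, 15, 8, 12, 16]
Visit 6; enqueue 13 → queue [17, 4, 5, 3, 7, 10, 15, 8, 12, 16, 13]
Visit 17 → queue [4, 5, 3, 7, 10, 15, 8, 12, 16, 13]
Visit 4 → queue [5, 3, 7, 10, 15, 8, 12, 16, 13]
Visit 5 → queue [3, 7, 10, 15, 8, 12, 16, 13]
Visit 3; enqueue 14 → queue [7, 10, 15, 8, 12, 16, 13, 14]
Visit 7 → queue [10, 15, 8, 12, 16, 13, 14]
Visit 10 → queue [15, 8, 12, 16, 13, 14]
Visit 15 → queue [8, 12, 16, 13, 14]
Visit 8 → queue [12, 16, 13, 14]
Visit 12 → queue [16, 13, 14]
Visit 16 → queue [13, 14]
Visit 13 → queue [14]
Visit 14 → queue []

Visit order: 18, 1, 2, 9, 11, 19, 6, 17, 4, 5, 3, 7, 10, 15, 8, 12, 16, 13, 14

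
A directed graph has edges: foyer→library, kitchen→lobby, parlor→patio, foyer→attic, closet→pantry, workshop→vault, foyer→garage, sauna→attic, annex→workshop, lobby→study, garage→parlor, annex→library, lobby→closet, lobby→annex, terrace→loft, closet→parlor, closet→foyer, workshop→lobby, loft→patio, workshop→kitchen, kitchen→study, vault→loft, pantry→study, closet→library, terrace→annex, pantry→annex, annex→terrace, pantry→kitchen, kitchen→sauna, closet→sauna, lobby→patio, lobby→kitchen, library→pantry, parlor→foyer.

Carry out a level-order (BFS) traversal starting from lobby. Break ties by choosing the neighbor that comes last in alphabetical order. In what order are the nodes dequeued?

lobby, study, patio, kitchen, closet, annex, sauna, parlor, pantry, library, foyer, workshop, terrace, attic, garage, vault, loft

Visit lobby; enqueue study, patio, kitchen, closet, annex → queue [study, patio, kitchen, closet, annex]
Visit study → queue [patio, kitchen, closet, annex]
Visit patio → queue [kitchen, closet, annex]
Visit kitchen; enqueue sauna → queue [closet, annex, sauna]
Visit closet; enqueue parlor, pantry, library, foyer → queue [annex, sauna, parlor, pantry, library, foyer]
Visit annex; enqueue workshop, terrace → queue [sauna, parlor, pantry, library, foyer, workshop, terrace]
Visit sauna; enqueue attic → queue [parlor, pantry, library, foyer, workshop, terrace, attic]
Visit parlor → queue [pantry, library, foyer, workshop, terrace, attic]
Visit pantry → queue [library, foyer, workshop, terrace, attic]
Visit library → queue [foyer, workshop, terrace, attic]
Visit foyer; enqueue garage → queue [workshop, terrace, attic, garage]
Visit workshop; enqueue vault → queue [terrace, attic, garage, vault]
Visit terrace; enqueue loft → queue [attic, garage, vault, loft]
Visit attic → queue [garage, vault, loft]
Visit garage → queue [vault, loft]
Visit vault → queue [loft]
Visit loft → queue []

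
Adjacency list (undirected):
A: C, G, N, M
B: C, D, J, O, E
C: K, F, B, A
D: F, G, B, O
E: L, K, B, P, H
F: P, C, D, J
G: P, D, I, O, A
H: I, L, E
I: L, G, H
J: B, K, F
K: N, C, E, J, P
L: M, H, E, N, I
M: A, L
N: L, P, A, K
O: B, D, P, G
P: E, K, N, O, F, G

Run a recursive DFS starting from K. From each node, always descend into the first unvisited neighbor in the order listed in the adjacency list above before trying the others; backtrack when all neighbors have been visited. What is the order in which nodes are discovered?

K, N, L, M, A, C, F, P, E, B, D, G, I, H, O, J

Visit K
K → N
N → L
L → M
M → A
A → C
C → F
F → P
P → E
E → B
B → D
D → G
G → I
I → H
G → O
B → J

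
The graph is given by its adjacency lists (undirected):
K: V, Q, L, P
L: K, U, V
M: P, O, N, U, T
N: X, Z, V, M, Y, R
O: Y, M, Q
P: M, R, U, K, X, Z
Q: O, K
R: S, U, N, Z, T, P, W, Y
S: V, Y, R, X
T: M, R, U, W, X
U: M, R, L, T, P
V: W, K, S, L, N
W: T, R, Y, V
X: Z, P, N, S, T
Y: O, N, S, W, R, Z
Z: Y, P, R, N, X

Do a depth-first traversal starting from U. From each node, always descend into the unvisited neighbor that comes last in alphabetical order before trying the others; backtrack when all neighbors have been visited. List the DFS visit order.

Visit U
U → T
T → X
X → Z
Z → Y
Y → W
W → V
V → S
S → R
R → P
P → M
M → O
O → Q
Q → K
K → L
M → N

U T X Z Y W V S R P M O Q K L N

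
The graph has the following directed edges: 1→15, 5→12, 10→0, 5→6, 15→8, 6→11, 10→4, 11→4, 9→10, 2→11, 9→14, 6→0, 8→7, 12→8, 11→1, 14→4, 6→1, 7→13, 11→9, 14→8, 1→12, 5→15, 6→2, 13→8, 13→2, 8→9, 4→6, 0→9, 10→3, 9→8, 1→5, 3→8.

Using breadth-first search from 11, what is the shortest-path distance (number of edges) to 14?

2

Level 0: 11
Level 1: 1, 4, 9
Level 2: 5, 6, 8, 10, 12, 14, 15
Level 3: 0, 2, 3, 7
Level 4: 13
14 first appears at level 2.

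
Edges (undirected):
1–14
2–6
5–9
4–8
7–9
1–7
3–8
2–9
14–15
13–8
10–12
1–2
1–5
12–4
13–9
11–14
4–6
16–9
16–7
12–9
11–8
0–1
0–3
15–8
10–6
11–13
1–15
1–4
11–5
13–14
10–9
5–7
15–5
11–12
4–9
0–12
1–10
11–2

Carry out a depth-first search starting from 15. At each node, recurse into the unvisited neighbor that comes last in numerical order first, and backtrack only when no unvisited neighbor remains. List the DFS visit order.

15 14 13 11 12 10 9 16 7 5 1 4 8 3 0 6 2

Visit 15
15 → 14
14 → 13
13 → 11
11 → 12
12 → 10
10 → 9
9 → 16
16 → 7
7 → 5
5 → 1
1 → 4
4 → 8
8 → 3
3 → 0
4 → 6
6 → 2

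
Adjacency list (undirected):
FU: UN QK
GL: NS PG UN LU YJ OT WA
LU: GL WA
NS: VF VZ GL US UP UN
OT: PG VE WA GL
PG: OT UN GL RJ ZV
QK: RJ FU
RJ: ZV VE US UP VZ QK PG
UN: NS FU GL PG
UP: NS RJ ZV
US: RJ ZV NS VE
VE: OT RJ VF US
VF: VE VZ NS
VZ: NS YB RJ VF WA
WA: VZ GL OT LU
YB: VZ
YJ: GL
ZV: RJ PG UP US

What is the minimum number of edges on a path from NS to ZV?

Level 0: NS
Level 1: GL, UN, UP, US, VF, VZ
Level 2: FU, LU, OT, PG, RJ, VE, WA, YB, YJ, ZV
Level 3: QK
ZV first appears at level 2.

2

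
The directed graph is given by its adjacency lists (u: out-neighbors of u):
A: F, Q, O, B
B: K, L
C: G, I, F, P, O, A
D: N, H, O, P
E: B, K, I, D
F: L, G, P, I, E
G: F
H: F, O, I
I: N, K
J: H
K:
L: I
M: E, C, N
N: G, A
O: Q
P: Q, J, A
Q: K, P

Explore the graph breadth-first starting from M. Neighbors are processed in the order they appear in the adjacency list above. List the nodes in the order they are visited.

Visit M; enqueue E, C, N → queue [E, C, N]
Visit E; enqueue B, K, I, D → queue [C, N, B, K, I, D]
Visit C; enqueue G, F, P, O, A → queue [N, B, K, I, D, G, F, P, O, A]
Visit N → queue [B, K, I, D, G, F, P, O, A]
Visit B; enqueue L → queue [K, I, D, G, F, P, O, A, L]
Visit K → queue [I, D, G, F, P, O, A, L]
Visit I → queue [D, G, F, P, O, A, L]
Visit D; enqueue H → queue [G, F, P, O, A, L, H]
Visit G → queue [F, P, O, A, L, H]
Visit F → queue [P, O, A, L, H]
Visit P; enqueue Q, J → queue [O, A, L, H, Q, J]
Visit O → queue [A, L, H, Q, J]
Visit A → queue [L, H, Q, J]
Visit L → queue [H, Q, J]
Visit H → queue [Q, J]
Visit Q → queue [J]
Visit J → queue []

M -> E -> C -> N -> B -> K -> I -> D -> G -> F -> P -> O -> A -> L -> H -> Q -> J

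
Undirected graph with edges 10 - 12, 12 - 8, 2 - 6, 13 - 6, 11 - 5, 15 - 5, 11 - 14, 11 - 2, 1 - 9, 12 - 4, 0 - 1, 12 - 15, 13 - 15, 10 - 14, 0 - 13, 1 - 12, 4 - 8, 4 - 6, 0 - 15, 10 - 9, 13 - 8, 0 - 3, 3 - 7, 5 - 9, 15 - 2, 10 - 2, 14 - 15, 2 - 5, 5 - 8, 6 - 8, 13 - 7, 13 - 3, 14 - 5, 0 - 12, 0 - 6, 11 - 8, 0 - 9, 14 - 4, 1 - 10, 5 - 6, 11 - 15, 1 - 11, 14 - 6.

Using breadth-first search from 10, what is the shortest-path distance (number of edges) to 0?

2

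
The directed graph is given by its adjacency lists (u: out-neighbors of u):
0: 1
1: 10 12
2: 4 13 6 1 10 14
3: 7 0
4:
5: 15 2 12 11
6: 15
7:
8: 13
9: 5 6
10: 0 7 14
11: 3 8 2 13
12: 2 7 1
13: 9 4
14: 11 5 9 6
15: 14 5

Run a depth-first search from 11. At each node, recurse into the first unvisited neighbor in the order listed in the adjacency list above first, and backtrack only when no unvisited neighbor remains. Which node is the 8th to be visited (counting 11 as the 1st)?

5

Visit 11
11 → 3
3 → 7
3 → 0
0 → 1
1 → 10
10 → 14
14 → 5
5 → 15
5 → 2
2 → 4
2 → 13
13 → 9
9 → 6
5 → 12
11 → 8

Visit order: 11, 3, 7, 0, 1, 10, 14, 5, 15, 2, 4, 13, 9, 6, 12, 8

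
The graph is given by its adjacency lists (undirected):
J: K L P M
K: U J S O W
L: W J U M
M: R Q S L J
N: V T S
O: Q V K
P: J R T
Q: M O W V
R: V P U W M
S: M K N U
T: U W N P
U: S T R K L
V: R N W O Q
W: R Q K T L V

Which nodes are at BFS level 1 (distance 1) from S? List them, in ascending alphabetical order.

K, M, N, U

Level 0: S
Level 1: K, M, N, U
Level 2: J, L, O, Q, R, T, V, W
Level 3: P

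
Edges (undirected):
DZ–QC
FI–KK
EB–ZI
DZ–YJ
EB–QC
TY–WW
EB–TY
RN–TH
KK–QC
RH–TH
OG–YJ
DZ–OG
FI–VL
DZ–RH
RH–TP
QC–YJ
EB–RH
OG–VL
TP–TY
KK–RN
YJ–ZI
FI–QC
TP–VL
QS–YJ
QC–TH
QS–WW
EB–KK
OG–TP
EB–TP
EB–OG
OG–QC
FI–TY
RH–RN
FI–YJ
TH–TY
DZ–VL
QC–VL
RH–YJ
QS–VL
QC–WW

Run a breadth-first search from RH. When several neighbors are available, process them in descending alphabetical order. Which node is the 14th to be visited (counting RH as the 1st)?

Visit RH; enqueue YJ, TP, TH, RN, EB, DZ → queue [YJ, TP, TH, RN, EB, DZ]
Visit YJ; enqueue ZI, QS, QC, OG, FI → queue [TP, TH, RN, EB, DZ, ZI, QS, QC, OG, FI]
Visit TP; enqueue VL, TY → queue [TH, RN, EB, DZ, ZI, QS, QC, OG, FI, VL, TY]
Visit TH → queue [RN, EB, DZ, ZI, QS, QC, OG, FI, VL, TY]
Visit RN; enqueue KK → queue [EB, DZ, ZI, QS, QC, OG, FI, VL, TY, KK]
Visit EB → queue [DZ, ZI, QS, QC, OG, FI, VL, TY, KK]
Visit DZ → queue [ZI, QS, QC, OG, FI, VL, TY, KK]
Visit ZI → queue [QS, QC, OG, FI, VL, TY, KK]
Visit QS; enqueue WW → queue [QC, OG, FI, VL, TY, KK, WW]
Visit QC → queue [OG, FI, VL, TY, KK, WW]
Visit OG → queue [FI, VL, TY, KK, WW]
Visit FI → queue [VL, TY, KK, WW]
Visit VL → queue [TY, KK, WW]
Visit TY → queue [KK, WW]
Visit KK → queue [WW]
Visit WW → queue []

Visit order: RH, YJ, TP, TH, RN, EB, DZ, ZI, QS, QC, OG, FI, VL, TY, KK, WW

TY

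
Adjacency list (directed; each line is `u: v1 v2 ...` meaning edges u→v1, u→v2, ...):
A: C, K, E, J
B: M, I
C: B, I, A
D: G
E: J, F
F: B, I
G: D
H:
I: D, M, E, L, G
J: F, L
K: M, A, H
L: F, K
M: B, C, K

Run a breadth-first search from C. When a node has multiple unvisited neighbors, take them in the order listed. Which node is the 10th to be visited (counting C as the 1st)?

Visit C; enqueue B, I, A → queue [B, I, A]
Visit B; enqueue M → queue [I, A, M]
Visit I; enqueue D, E, L, G → queue [A, M, D, E, L, G]
Visit A; enqueue K, J → queue [M, D, E, L, G, K, J]
Visit M → queue [D, E, L, G, K, J]
Visit D → queue [E, L, G, K, J]
Visit E; enqueue F → queue [L, G, K, J, F]
Visit L → queue [G, K, J, F]
Visit G → queue [K, J, F]
Visit K; enqueue H → queue [J, F, H]
Visit J → queue [F, H]
Visit F → queue [H]
Visit H → queue []

Visit order: C, B, I, A, M, D, E, L, G, K, J, F, H

K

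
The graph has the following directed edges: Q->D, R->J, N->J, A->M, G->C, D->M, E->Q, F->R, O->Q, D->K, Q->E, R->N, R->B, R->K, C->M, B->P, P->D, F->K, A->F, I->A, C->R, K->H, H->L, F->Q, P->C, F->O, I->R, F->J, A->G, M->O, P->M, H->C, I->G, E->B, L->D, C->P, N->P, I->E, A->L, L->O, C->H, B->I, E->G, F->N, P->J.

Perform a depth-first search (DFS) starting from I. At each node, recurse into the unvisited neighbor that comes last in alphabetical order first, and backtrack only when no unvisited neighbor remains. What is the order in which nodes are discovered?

I, R, N, P, M, O, Q, E, G, C, H, L, D, K, B, J, A, F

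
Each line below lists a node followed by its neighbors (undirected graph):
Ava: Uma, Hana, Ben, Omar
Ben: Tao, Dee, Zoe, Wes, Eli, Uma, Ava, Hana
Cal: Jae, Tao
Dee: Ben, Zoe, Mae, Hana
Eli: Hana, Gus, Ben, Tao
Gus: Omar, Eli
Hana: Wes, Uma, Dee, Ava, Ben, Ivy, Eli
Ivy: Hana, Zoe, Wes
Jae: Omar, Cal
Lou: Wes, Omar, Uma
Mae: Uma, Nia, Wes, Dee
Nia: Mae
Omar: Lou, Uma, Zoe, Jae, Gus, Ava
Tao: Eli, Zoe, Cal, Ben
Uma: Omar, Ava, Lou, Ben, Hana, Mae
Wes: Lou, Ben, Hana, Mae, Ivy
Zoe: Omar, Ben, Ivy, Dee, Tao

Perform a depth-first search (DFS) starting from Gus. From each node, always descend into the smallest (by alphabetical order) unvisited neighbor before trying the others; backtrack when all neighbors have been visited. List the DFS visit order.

Gus Eli Ben Ava Hana Dee Mae Nia Uma Lou Omar Jae Cal Tao Zoe Ivy Wes

Visit Gus
Gus → Eli
Eli → Ben
Ben → Ava
Ava → Hana
Hana → Dee
Dee → Mae
Mae → Nia
Mae → Uma
Uma → Lou
Lou → Omar
Omar → Jae
Jae → Cal
Cal → Tao
Tao → Zoe
Zoe → Ivy
Ivy → Wes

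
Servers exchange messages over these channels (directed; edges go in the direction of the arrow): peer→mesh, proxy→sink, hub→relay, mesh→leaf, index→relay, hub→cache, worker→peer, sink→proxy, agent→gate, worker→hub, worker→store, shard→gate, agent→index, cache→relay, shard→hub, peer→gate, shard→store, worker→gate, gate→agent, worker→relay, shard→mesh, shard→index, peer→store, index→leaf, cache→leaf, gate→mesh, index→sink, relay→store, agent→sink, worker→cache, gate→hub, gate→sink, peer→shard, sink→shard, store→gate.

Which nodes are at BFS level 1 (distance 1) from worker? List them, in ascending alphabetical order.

cache, gate, hub, peer, relay, store

Level 0: worker
Level 1: cache, gate, hub, peer, relay, store
Level 2: agent, leaf, mesh, shard, sink
Level 3: index, proxy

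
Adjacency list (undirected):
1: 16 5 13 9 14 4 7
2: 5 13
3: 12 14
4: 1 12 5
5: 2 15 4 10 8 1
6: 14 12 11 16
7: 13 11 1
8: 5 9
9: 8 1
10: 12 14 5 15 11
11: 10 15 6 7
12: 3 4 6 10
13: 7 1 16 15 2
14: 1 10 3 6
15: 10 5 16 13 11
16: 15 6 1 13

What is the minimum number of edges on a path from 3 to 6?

2

Level 0: 3
Level 1: 12, 14
Level 2: 1, 4, 6, 10
Level 3: 5, 7, 9, 11, 13, 15, 16
Level 4: 2, 8
6 first appears at level 2.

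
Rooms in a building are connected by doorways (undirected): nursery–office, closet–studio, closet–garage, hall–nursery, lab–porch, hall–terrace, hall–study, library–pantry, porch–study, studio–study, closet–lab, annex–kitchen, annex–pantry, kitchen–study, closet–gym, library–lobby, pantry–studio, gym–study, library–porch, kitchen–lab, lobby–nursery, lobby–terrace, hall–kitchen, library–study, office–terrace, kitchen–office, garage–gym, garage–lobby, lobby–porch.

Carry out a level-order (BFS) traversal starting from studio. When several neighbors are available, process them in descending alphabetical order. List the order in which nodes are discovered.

Visit studio; enqueue study, pantry, closet → queue [study, pantry, closet]
Visit study; enqueue porch, library, kitchen, hall, gym → queue [pantry, closet, porch, library, kitchen, hall, gym]
Visit pantry; enqueue annex → queue [closet, porch, library, kitchen, hall, gym, annex]
Visit closet; enqueue lab, garage → queue [porch, library, kitchen, hall, gym, annex, lab, garage]
Visit porch; enqueue lobby → queue [library, kitchen, hall, gym, annex, lab, garage, lobby]
Visit library → queue [kitchen, hall, gym, annex, lab, garage, lobby]
Visit kitchen; enqueue office → queue [hall, gym, annex, lab, garage, lobby, office]
Visit hall; enqueue terrace, nursery → queue [gym, annex, lab, garage, lobby, office, terrace, nursery]
Visit gym → queue [annex, lab, garage, lobby, office, terrace, nursery]
Visit annex → queue [lab, garage, lobby, office, terrace, nursery]
Visit lab → queue [garage, lobby, office, terrace, nursery]
Visit garage → queue [lobby, office, terrace, nursery]
Visit lobby → queue [office, terrace, nursery]
Visit office → queue [terrace, nursery]
Visit terrace → queue [nursery]
Visit nursery → queue []

studio → study → pantry → closet → porch → library → kitchen → hall → gym → annex → lab → garage → lobby → office → terrace → nursery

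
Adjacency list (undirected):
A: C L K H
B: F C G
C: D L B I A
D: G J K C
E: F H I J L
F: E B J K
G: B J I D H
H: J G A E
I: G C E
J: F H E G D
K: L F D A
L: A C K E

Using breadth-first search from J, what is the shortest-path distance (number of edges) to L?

Level 0: J
Level 1: D, E, F, G, H
Level 2: A, B, C, I, K, L
L first appears at level 2.

2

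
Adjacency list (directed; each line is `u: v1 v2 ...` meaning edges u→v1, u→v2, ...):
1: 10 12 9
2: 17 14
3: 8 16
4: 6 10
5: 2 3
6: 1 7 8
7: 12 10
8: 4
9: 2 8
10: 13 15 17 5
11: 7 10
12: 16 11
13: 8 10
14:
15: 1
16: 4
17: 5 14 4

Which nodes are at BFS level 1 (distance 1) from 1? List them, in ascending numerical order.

Level 0: 1
Level 1: 9, 10, 12
Level 2: 2, 5, 8, 11, 13, 15, 16, 17
Level 3: 3, 4, 7, 14
Level 4: 6

9, 10, 12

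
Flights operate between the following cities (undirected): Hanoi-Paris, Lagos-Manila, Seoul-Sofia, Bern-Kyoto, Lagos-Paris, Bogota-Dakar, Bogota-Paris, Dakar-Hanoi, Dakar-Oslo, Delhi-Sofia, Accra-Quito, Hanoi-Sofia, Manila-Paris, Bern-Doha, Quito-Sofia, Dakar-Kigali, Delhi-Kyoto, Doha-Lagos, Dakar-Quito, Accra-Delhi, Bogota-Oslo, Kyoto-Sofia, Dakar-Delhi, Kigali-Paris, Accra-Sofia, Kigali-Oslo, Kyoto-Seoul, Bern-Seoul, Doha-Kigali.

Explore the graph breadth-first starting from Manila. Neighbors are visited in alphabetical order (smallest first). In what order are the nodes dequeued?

Manila, Lagos, Paris, Doha, Bogota, Hanoi, Kigali, Bern, Dakar, Oslo, Sofia, Kyoto, Seoul, Delhi, Quito, Accra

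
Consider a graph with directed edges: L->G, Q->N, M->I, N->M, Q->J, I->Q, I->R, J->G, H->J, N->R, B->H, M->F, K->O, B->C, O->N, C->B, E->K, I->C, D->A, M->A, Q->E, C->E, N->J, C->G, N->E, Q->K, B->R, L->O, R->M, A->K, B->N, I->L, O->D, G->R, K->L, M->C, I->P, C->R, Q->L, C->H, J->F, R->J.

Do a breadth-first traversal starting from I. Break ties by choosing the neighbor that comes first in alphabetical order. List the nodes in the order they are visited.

I, C, L, P, Q, R, B, E, G, H, O, J, K, N, M, D, F, A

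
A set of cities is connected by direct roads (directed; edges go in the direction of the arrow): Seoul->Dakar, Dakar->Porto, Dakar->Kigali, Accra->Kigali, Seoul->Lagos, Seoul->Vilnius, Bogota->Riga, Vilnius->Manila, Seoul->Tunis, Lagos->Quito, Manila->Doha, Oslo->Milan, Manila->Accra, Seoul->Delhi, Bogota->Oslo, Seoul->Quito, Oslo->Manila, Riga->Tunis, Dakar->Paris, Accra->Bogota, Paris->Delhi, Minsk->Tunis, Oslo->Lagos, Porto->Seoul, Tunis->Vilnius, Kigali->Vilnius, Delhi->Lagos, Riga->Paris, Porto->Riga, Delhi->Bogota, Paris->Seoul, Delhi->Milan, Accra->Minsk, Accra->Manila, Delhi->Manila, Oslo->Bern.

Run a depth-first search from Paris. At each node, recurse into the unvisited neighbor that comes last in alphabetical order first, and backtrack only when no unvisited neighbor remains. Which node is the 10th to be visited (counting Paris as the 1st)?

Bogota

Visit Paris
Paris → Seoul
Seoul → Vilnius
Vilnius → Manila
Manila → Doha
Manila → Accra
Accra → Minsk
Minsk → Tunis
Accra → Kigali
Accra → Bogota
Bogota → Riga
Bogota → Oslo
Oslo → Milan
Oslo → Lagos
Lagos → Quito
Oslo → Bern
Seoul → Delhi
Seoul → Dakar
Dakar → Porto

Visit order: Paris, Seoul, Vilnius, Manila, Doha, Accra, Minsk, Tunis, Kigali, Bogota, Riga, Oslo, Milan, Lagos, Quito, Bern, Delhi, Dakar, Porto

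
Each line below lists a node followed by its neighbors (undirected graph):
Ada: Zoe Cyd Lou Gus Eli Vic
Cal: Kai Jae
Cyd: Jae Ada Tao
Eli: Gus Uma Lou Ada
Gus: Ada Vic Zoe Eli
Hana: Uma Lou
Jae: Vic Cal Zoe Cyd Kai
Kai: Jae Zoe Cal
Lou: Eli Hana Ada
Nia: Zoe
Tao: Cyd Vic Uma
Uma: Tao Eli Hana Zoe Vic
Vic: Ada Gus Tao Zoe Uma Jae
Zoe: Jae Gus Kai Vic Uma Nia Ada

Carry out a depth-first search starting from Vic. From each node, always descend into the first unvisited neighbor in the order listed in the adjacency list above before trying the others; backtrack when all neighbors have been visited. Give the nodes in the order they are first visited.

Vic -> Ada -> Zoe -> Jae -> Cal -> Kai -> Cyd -> Tao -> Uma -> Eli -> Gus -> Lou -> Hana -> Nia

Visit Vic
Vic → Ada
Ada → Zoe
Zoe → Jae
Jae → Cal
Cal → Kai
Jae → Cyd
Cyd → Tao
Tao → Uma
Uma → Eli
Eli → Gus
Eli → Lou
Lou → Hana
Zoe → Nia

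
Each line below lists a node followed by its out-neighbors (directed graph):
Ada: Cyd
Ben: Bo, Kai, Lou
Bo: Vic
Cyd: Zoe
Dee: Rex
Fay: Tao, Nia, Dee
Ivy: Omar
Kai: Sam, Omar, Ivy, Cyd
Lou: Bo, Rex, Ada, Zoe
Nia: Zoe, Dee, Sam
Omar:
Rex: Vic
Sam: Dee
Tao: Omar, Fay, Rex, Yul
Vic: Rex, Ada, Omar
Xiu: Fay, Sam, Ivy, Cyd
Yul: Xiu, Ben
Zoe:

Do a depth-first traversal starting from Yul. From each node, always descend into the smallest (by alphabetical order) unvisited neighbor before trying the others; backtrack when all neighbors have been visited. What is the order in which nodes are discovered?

Visit Yul
Yul → Ben
Ben → Bo
Bo → Vic
Vic → Ada
Ada → Cyd
Cyd → Zoe
Vic → Omar
Vic → Rex
Ben → Kai
Kai → Ivy
Kai → Sam
Sam → Dee
Ben → Lou
Yul → Xiu
Xiu → Fay
Fay → Nia
Fay → Tao

Yul, Ben, Bo, Vic, Ada, Cyd, Zoe, Omar, Rex, Kai, Ivy, Sam, Dee, Lou, Xiu, Fay, Nia, Tao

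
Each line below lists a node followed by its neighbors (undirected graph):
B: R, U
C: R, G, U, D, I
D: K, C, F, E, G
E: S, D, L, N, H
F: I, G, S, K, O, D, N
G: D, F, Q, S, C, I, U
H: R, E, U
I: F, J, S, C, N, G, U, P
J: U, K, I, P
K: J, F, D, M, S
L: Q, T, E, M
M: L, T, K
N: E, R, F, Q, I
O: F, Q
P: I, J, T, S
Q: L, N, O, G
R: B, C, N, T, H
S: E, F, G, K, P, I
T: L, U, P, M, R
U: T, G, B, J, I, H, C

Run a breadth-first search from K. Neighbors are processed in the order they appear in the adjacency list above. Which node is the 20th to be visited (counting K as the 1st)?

Visit K; enqueue J, F, D, M, S → queue [J, F, D, M, S]
Visit J; enqueue U, I, P → queue [F, D, M, S, U, I, P]
Visit F; enqueue G, O, N → queue [D, M, S, U, I, P, G, O, N]
Visit D; enqueue C, E → queue [M, S, U, I, P, G, O, N, C, E]
Visit M; enqueue L, T → queue [S, U, I, P, G, O, N, C, E, L, T]
Visit S → queue [U, I, P, G, O, N, C, E, L, T]
Visit U; enqueue B, H → queue [I, P, G, O, N, C, E, L, T, B, H]
Visit I → queue [P, G, O, N, C, E, L, T, B, H]
Visit P → queue [G, O, N, C, E, L, T, B, H]
Visit G; enqueue Q → queue [O, N, C, E, L, T, B, H, Q]
Visit O → queue [N, C, E, L, T, B, H, Q]
Visit N; enqueue R → queue [C, E, L, T, B, H, Q, R]
Visit C → queue [E, L, T, B, H, Q, R]
Visit E → queue [L, T, B, H, Q, R]
Visit L → queue [T, B, H, Q, R]
Visit T → queue [B, H, Q, R]
Visit B → queue [H, Q, R]
Visit H → queue [Q, R]
Visit Q → queue [R]
Visit R → queue []

Visit order: K, J, F, D, M, S, U, I, P, G, O, N, C, E, L, T, B, H, Q, R

R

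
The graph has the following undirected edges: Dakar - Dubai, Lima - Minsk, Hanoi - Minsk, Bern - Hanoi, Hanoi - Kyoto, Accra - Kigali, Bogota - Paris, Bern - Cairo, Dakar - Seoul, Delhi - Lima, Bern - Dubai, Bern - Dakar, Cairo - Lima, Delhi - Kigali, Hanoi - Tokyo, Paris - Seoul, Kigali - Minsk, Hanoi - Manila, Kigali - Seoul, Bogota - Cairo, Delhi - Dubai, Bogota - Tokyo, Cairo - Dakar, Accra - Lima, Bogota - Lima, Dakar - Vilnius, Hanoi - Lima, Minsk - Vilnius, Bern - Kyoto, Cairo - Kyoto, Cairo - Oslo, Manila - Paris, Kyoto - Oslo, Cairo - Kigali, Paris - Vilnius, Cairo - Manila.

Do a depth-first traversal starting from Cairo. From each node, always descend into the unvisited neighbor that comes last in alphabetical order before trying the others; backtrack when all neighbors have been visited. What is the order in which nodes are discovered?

Cairo -> Oslo -> Kyoto -> Hanoi -> Tokyo -> Bogota -> Paris -> Vilnius -> Minsk -> Lima -> Delhi -> Kigali -> Seoul -> Dakar -> Dubai -> Bern -> Accra -> Manila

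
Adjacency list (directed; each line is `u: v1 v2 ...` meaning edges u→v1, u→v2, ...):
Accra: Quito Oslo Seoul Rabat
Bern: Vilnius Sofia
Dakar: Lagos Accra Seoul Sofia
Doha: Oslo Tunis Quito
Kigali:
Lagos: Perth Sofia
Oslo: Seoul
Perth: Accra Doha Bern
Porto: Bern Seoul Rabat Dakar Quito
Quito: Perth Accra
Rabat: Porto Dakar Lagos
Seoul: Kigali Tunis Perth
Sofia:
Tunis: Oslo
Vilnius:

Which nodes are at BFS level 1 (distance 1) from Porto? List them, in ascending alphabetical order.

Level 0: Porto
Level 1: Bern, Dakar, Quito, Rabat, Seoul
Level 2: Accra, Kigali, Lagos, Perth, Sofia, Tunis, Vilnius
Level 3: Doha, Oslo

Bern, Dakar, Quito, Rabat, Seoul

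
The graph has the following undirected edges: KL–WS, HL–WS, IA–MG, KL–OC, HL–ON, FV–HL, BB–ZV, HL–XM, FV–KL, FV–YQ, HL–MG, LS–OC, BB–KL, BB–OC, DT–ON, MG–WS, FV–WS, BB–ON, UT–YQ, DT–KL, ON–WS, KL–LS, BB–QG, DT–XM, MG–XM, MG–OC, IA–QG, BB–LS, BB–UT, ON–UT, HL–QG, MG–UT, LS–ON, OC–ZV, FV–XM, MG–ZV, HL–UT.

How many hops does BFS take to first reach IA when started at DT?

3

Level 0: DT
Level 1: KL, ON, XM
Level 2: BB, FV, HL, LS, MG, OC, UT, WS
Level 3: IA, QG, YQ, ZV
IA first appears at level 3.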